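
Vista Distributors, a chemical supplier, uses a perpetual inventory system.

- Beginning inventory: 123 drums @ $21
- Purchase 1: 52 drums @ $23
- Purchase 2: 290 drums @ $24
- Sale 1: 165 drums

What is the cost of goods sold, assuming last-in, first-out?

Sale 1 (165) [LIFO — newest first]: 165 @ $24 = $3,960
Ending inventory: 123 @ $21 + 52 @ $23 + 125 @ $24 = $6,779
Check: goods available $10,739 = COGS $3,960 + ending $6,779

COGS = $3,960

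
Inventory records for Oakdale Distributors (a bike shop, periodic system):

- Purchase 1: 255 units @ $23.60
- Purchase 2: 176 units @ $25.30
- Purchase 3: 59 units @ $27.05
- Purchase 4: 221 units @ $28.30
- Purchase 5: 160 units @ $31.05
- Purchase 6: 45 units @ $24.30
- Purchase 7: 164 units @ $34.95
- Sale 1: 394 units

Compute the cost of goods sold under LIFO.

COGS = $12,500.80

Sale 1 (394) [LIFO — newest first]: 164 @ $34.95 + 45 @ $24.30 + 160 @ $31.05 + 25 @ $28.30 = $12,500.80
Ending inventory: 255 @ $23.60 + 176 @ $25.30 + 59 @ $27.05 + 196 @ $28.30 = $17,613.55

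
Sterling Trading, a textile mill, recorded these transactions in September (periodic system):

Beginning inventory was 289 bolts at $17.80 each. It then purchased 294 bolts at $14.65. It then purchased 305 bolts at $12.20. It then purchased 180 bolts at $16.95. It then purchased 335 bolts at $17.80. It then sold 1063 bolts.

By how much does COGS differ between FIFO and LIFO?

FIFO COGS: 289 @ $17.80 + 294 @ $14.65 + 305 @ $12.20 + 175 @ $16.95 = $16,138.55
LIFO COGS: 335 @ $17.80 + 180 @ $16.95 + 305 @ $12.20 + 243 @ $14.65 = $16,294.95
Difference = |$16,138.55 − $16,294.95| = $156.40

$156.40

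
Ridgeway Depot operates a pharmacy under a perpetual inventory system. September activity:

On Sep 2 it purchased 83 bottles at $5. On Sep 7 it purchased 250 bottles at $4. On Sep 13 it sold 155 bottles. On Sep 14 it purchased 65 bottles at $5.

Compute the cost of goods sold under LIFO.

COGS = $620

Sep 13, 155 sold [LIFO — newest first]: 155 @ $4 = $620
Ending inventory: 83 @ $5 + 95 @ $4 + 65 @ $5 = $1,120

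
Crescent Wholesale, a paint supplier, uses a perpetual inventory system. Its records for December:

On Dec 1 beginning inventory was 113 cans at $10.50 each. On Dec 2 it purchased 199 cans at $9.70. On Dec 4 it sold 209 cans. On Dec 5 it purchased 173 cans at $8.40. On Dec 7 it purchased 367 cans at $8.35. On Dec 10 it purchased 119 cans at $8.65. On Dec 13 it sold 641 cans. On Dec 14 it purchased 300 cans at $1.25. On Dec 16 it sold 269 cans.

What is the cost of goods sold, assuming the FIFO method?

COGS = $8,848.80

Dec 4, 209 sold [FIFO — oldest first]: 113 @ $10.50 + 96 @ $9.70 = $2,117.70
Dec 13, 641 sold [FIFO — oldest first]: 103 @ $9.70 + 173 @ $8.40 + 365 @ $8.35 = $5,500.05
Dec 16, 269 sold [FIFO — oldest first]: 2 @ $8.35 + 119 @ $8.65 + 148 @ $1.25 = $1,231.05
Total COGS = $2,117.70 + $5,500.05 + $1,231.05 = $8,848.80
Ending inventory: 152 @ $1.25 = $190.00
Check: goods available $9,038.80 = COGS $8,848.80 + ending $190.00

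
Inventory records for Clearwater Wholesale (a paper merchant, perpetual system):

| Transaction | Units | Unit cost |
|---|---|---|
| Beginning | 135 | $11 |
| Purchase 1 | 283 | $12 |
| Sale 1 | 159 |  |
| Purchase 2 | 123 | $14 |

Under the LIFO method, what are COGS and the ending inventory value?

Sale 1 (159) [LIFO — newest first]: 159 @ $12 = $1,908
Ending inventory: 135 @ $11 + 124 @ $12 + 123 @ $14 = $4,695

COGS = $1,908; ending inventory = $4,695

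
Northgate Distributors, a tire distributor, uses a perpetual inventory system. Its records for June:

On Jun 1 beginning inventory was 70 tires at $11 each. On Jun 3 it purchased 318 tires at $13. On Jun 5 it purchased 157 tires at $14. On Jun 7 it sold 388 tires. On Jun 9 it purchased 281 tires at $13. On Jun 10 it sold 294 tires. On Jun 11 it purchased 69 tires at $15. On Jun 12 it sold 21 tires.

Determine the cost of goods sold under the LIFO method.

Jun 7, 388 sold [LIFO — newest first]: 157 @ $14 + 231 @ $13 = $5,201
Jun 10, 294 sold [LIFO — newest first]: 281 @ $13 + 13 @ $13 = $3,822
Jun 12, 21 sold [LIFO — newest first]: 21 @ $15 = $315
Total COGS = $5,201 + $3,822 + $315 = $9,338
Ending inventory: 70 @ $11 + 74 @ $13 + 48 @ $15 = $2,452

COGS = $9,338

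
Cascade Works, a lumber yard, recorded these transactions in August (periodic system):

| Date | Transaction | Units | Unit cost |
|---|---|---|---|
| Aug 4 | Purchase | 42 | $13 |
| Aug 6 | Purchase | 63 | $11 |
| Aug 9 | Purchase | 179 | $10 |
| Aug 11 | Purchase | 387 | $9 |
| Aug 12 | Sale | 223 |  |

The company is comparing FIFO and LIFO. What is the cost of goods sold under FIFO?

FIFO COGS: 42 @ $13 + 63 @ $11 + 118 @ $10 = $2,419
LIFO COGS: 223 @ $9 = $2,007

COGS = $2,419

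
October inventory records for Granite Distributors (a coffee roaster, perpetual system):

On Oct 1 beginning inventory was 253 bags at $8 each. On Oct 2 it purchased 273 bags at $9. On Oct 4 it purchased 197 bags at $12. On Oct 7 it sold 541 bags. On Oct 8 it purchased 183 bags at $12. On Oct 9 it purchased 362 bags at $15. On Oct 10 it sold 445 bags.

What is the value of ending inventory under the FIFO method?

Oct 7, 541 sold [FIFO — oldest first]: 253 @ $8 + 273 @ $9 + 15 @ $12 = $4,661
Oct 10, 445 sold [FIFO — oldest first]: 182 @ $12 + 183 @ $12 + 80 @ $15 = $5,580
Total COGS = $4,661 + $5,580 = $10,241
Ending inventory: 282 @ $15 = $4,230
Check: goods available $14,471 = COGS $10,241 + ending $4,230

Ending inventory = $4,230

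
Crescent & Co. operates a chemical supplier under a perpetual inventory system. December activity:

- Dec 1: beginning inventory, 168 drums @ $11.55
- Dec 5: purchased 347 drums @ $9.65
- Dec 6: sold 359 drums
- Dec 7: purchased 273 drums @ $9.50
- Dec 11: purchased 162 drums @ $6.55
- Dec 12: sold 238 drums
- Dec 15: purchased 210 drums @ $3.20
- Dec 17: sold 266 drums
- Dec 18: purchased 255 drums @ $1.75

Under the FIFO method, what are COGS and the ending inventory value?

Dec 6, 359 sold [FIFO — oldest first]: 168 @ $11.55 + 191 @ $9.65 = $3,783.55
Dec 12, 238 sold [FIFO — oldest first]: 156 @ $9.65 + 82 @ $9.50 = $2,284.40
Dec 17, 266 sold [FIFO — oldest first]: 191 @ $9.50 + 75 @ $6.55 = $2,305.75
Total COGS = $3,783.55 + $2,284.40 + $2,305.75 = $8,373.70
Ending inventory: 87 @ $6.55 + 210 @ $3.20 + 255 @ $1.75 = $1,688.10
Check: goods available $10,061.80 = COGS $8,373.70 + ending $1,688.10

COGS = $8,373.70; ending inventory = $1,688.10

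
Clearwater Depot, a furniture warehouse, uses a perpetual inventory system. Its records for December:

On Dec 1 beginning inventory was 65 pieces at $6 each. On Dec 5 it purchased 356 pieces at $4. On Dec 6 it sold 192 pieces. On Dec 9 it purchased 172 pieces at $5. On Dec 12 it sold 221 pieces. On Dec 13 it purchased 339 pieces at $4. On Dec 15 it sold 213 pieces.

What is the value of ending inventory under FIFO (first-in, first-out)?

Ending inventory = $1,224

Dec 6, 192 sold [FIFO — oldest first]: 65 @ $6 + 127 @ $4 = $898
Dec 12, 221 sold [FIFO — oldest first]: 221 @ $4 = $884
Dec 15, 213 sold [FIFO — oldest first]: 8 @ $4 + 172 @ $5 + 33 @ $4 = $1,024
Total COGS = $898 + $884 + $1,024 = $2,806
Ending inventory: 306 @ $4 = $1,224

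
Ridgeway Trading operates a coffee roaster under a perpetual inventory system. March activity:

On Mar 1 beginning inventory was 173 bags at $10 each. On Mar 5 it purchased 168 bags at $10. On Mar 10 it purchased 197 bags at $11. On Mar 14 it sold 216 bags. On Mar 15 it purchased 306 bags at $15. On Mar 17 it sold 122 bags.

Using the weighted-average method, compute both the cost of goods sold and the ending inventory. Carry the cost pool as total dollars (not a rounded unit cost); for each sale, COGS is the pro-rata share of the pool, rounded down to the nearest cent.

After Mar 1: 173 on hand, pool $1,730.00 (≈ $10.0000 each)
After Mar 5: 341 on hand, pool $3,410.00 (≈ $10.0000 each)
After Mar 10: 538 on hand, pool $5,577.00 (≈ $10.3662 each)
Mar 14, sell 216: 216/538 × $5,577.00 → $2,239.09
After Mar 15: 628 on hand, pool $7,927.91 (≈ $12.6241 each)
Mar 17, sell 122: 122/628 × $7,927.91 → $1,540.13
Total COGS = $2,239.09 + $1,540.13 = $3,779.22
Ending inventory (cost pool remaining) = $6,387.78

COGS = $3,779.22; ending inventory = $6,387.78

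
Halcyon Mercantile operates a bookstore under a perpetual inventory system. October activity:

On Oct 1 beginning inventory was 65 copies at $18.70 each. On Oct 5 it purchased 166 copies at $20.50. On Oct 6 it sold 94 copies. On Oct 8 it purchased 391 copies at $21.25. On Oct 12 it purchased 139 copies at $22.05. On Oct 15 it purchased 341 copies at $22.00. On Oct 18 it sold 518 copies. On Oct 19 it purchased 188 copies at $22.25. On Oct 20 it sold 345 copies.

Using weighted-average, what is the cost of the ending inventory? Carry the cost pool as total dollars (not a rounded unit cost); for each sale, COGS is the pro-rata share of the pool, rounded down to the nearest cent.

Ending inventory = $7,215.11

After Oct 1: 65 on hand, pool $1,215.50 (≈ $18.7000 each)
After Oct 5: 231 on hand, pool $4,618.50 (≈ $19.9935 each)
Oct 6, sell 94: 94/231 × $4,618.50 → $1,879.38
After Oct 8: 528 on hand, pool $11,047.87 (≈ $20.9240 each)
After Oct 12: 667 on hand, pool $14,112.82 (≈ $21.1587 each)
After Oct 15: 1008 on hand, pool $21,614.82 (≈ $21.4433 each)
Oct 18, sell 518: 518/1008 × $21,614.82 → $11,107.61
After Oct 19: 678 on hand, pool $14,690.21 (≈ $21.6670 each)
Oct 20, sell 345: 345/678 × $14,690.21 → $7,475.10
Total COGS = $1,879.38 + $11,107.61 + $7,475.10 = $20,462.09
Ending inventory (cost pool remaining) = $7,215.11
Check: goods available $27,677.20 = COGS $20,462.09 + ending $7,215.11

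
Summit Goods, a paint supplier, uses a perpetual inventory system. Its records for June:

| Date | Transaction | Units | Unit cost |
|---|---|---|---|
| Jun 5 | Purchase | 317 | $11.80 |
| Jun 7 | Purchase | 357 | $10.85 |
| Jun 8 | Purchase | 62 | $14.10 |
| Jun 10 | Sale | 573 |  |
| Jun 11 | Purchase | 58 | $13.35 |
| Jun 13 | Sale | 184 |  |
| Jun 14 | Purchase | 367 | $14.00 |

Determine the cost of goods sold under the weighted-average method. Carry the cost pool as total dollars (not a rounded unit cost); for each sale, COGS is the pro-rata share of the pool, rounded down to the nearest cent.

After Jun 5: 317 on hand, pool $3,740.60 (≈ $11.8000 each)
After Jun 7: 674 on hand, pool $7,614.05 (≈ $11.2968 each)
After Jun 8: 736 on hand, pool $8,488.25 (≈ $11.5329 each)
Jun 10, sell 573: 573/736 × $8,488.25 → $6,608.37
After Jun 11: 221 on hand, pool $2,654.18 (≈ $12.0099 each)
Jun 13, sell 184: 184/221 × $2,654.18 → $2,209.81
After Jun 14: 404 on hand, pool $5,582.37 (≈ $13.8177 each)
Total COGS = $6,608.37 + $2,209.81 = $8,818.18
Ending inventory (cost pool remaining) = $5,582.37
Check: goods available $14,400.55 = COGS $8,818.18 + ending $5,582.37

COGS = $8,818.18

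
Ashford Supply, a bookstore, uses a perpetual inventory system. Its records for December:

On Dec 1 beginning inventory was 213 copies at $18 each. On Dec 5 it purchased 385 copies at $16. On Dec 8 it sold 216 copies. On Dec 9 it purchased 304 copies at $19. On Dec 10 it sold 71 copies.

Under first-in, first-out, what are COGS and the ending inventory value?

Dec 8, 216 sold [FIFO — oldest first]: 213 @ $18 + 3 @ $16 = $3,882
Dec 10, 71 sold [FIFO — oldest first]: 71 @ $16 = $1,136
Total COGS = $3,882 + $1,136 = $5,018
Ending inventory: 311 @ $16 + 304 @ $19 = $10,752

COGS = $5,018; ending inventory = $10,752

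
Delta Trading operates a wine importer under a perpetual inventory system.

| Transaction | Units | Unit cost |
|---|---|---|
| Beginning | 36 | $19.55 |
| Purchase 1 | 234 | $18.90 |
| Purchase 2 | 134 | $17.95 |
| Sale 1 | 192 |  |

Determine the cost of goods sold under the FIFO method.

COGS = $3,652.20

Sale 1 (192) [FIFO — oldest first]: 36 @ $19.55 + 156 @ $18.90 = $3,652.20
Ending inventory: 78 @ $18.90 + 134 @ $17.95 = $3,879.50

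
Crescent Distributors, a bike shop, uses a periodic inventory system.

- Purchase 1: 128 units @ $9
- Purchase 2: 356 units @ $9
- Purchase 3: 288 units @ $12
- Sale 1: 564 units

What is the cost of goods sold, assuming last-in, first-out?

Sale 1 (564) [LIFO — newest first]: 288 @ $12 + 276 @ $9 = $5,940
Ending inventory: 128 @ $9 + 80 @ $9 = $1,872

COGS = $5,940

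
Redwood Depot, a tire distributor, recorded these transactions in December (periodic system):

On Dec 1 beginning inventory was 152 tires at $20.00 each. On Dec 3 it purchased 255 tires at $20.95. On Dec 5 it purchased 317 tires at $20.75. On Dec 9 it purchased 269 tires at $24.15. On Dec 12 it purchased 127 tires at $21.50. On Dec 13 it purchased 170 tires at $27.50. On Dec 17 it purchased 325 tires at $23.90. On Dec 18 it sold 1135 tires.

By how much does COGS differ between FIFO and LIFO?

FIFO COGS: 152 @ $20.00 + 255 @ $20.95 + 317 @ $20.75 + 269 @ $24.15 + 127 @ $21.50 + 15 @ $27.50 = $24,599.35
LIFO COGS: 325 @ $23.90 + 170 @ $27.50 + 127 @ $21.50 + 269 @ $24.15 + 244 @ $20.75 = $26,732.35
Difference = |$24,599.35 − $26,732.35| = $2,133.00

$2,133.00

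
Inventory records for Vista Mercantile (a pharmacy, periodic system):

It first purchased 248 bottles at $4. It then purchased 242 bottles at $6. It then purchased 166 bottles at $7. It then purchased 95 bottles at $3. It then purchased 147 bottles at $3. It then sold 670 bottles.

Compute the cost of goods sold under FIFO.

COGS = $3,648

Sale 1 (670) [FIFO — oldest first]: 248 @ $4 + 242 @ $6 + 166 @ $7 + 14 @ $3 = $3,648
Ending inventory: 81 @ $3 + 147 @ $3 = $684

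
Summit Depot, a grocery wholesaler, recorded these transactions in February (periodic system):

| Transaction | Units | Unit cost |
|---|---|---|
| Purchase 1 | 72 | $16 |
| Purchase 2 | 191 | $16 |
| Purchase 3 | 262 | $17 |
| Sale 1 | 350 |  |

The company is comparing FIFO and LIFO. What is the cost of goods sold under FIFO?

COGS = $5,687

FIFO COGS: 72 @ $16 + 191 @ $16 + 87 @ $17 = $5,687
LIFO COGS: 262 @ $17 + 88 @ $16 = $5,862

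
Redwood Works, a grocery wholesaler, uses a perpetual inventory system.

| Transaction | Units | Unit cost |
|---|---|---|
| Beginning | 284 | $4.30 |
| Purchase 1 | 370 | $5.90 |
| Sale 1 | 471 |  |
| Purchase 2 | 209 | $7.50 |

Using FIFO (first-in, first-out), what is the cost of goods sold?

Sale 1 (471) [FIFO — oldest first]: 284 @ $4.30 + 187 @ $5.90 = $2,324.50
Ending inventory: 183 @ $5.90 + 209 @ $7.50 = $2,647.20

COGS = $2,324.50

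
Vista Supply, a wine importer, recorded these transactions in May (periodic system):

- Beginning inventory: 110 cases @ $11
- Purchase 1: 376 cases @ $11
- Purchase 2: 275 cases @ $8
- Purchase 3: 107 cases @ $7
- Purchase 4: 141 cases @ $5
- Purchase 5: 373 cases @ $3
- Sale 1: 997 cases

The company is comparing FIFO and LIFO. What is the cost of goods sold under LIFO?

COGS = $5,884

FIFO COGS: 110 @ $11 + 376 @ $11 + 275 @ $8 + 107 @ $7 + 129 @ $5 = $8,940
LIFO COGS: 373 @ $3 + 141 @ $5 + 107 @ $7 + 275 @ $8 + 101 @ $11 = $5,884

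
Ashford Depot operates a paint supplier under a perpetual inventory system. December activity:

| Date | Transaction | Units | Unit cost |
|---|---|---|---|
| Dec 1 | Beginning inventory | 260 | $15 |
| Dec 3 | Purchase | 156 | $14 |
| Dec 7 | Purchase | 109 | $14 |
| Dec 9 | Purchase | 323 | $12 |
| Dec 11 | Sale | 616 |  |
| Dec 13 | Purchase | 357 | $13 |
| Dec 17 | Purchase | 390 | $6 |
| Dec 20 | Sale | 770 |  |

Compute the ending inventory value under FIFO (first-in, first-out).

Ending inventory = $1,254

Dec 11, 616 sold [FIFO — oldest first]: 260 @ $15 + 156 @ $14 + 109 @ $14 + 91 @ $12 = $8,702
Dec 20, 770 sold [FIFO — oldest first]: 232 @ $12 + 357 @ $13 + 181 @ $6 = $8,511
Total COGS = $8,702 + $8,511 = $17,213
Ending inventory: 209 @ $6 = $1,254
Check: goods available $18,467 = COGS $17,213 + ending $1,254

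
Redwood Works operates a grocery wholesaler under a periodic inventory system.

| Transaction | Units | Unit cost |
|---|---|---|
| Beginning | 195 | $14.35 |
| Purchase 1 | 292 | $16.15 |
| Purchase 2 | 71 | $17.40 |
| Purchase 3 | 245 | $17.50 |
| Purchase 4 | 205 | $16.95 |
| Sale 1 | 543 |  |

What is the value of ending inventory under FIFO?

Sale 1 (543) [FIFO — oldest first]: 195 @ $14.35 + 292 @ $16.15 + 56 @ $17.40 = $8,488.45
Ending inventory: 15 @ $17.40 + 245 @ $17.50 + 205 @ $16.95 = $8,023.25

Ending inventory = $8,023.25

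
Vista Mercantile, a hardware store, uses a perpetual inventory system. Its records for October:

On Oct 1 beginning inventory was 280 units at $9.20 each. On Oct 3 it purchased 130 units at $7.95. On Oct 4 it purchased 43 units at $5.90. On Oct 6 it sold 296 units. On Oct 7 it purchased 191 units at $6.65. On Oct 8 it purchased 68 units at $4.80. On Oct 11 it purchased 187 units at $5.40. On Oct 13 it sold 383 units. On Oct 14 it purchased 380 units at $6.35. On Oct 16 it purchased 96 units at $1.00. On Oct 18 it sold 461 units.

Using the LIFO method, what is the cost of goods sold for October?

Oct 6, 296 sold [LIFO — newest first]: 43 @ $5.90 + 130 @ $7.95 + 123 @ $9.20 = $2,418.80
Oct 13, 383 sold [LIFO — newest first]: 187 @ $5.40 + 68 @ $4.80 + 128 @ $6.65 = $2,187.40
Oct 18, 461 sold [LIFO — newest first]: 96 @ $1.00 + 365 @ $6.35 = $2,413.75
Total COGS = $2,418.80 + $2,187.40 + $2,413.75 = $7,019.95
Ending inventory: 157 @ $9.20 + 63 @ $6.65 + 15 @ $6.35 = $1,958.60
Check: goods available $8,978.55 = COGS $7,019.95 + ending $1,958.60

COGS = $7,019.95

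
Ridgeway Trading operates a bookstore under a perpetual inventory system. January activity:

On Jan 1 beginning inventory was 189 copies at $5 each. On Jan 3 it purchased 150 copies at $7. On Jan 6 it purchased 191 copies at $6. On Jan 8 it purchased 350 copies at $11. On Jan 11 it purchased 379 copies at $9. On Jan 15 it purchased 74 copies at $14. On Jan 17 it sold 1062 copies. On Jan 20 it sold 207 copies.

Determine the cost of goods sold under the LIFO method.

Jan 17, 1062 sold [LIFO — newest first]: 74 @ $14 + 379 @ $9 + 350 @ $11 + 191 @ $6 + 68 @ $7 = $9,919
Jan 20, 207 sold [LIFO — newest first]: 82 @ $7 + 125 @ $5 = $1,199
Total COGS = $9,919 + $1,199 = $11,118
Ending inventory: 64 @ $5 = $320

COGS = $11,118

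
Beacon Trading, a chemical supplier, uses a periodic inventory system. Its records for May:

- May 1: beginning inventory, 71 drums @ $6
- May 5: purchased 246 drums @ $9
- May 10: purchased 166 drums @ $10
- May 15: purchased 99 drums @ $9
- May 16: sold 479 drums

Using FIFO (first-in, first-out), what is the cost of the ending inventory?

May 16, 479 sold [FIFO — oldest first]: 71 @ $6 + 246 @ $9 + 162 @ $10 = $4,260
Ending inventory: 4 @ $10 + 99 @ $9 = $931
Check: goods available $5,191 = COGS $4,260 + ending $931

Ending inventory = $931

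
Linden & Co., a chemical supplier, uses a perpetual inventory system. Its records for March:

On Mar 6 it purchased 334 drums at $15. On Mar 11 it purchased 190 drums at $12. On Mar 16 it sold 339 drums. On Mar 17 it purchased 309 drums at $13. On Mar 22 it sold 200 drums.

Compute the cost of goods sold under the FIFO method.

Mar 16, 339 sold [FIFO — oldest first]: 334 @ $15 + 5 @ $12 = $5,070
Mar 22, 200 sold [FIFO — oldest first]: 185 @ $12 + 15 @ $13 = $2,415
Total COGS = $5,070 + $2,415 = $7,485
Ending inventory: 294 @ $13 = $3,822

COGS = $7,485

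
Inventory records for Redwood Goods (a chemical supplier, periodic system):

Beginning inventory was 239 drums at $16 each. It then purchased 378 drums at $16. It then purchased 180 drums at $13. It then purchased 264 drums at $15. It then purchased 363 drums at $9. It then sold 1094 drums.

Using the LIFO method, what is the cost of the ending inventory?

Ending inventory = $5,280

Sale 1 (1094) [LIFO — newest first]: 363 @ $9 + 264 @ $15 + 180 @ $13 + 287 @ $16 = $14,159
Ending inventory: 239 @ $16 + 91 @ $16 = $5,280
Check: goods available $19,439 = COGS $14,159 + ending $5,280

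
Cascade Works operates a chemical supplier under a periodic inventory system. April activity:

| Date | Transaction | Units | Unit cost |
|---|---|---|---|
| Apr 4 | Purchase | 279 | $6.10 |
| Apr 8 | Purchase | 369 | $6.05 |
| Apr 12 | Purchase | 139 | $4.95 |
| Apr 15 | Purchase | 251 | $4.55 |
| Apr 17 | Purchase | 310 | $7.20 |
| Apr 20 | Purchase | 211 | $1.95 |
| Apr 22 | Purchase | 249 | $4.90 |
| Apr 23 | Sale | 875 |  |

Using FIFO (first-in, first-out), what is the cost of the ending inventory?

Apr 23, 875 sold [FIFO — oldest first]: 279 @ $6.10 + 369 @ $6.05 + 139 @ $4.95 + 88 @ $4.55 = $5,022.80
Ending inventory: 163 @ $4.55 + 310 @ $7.20 + 211 @ $1.95 + 249 @ $4.90 = $4,605.20

Ending inventory = $4,605.20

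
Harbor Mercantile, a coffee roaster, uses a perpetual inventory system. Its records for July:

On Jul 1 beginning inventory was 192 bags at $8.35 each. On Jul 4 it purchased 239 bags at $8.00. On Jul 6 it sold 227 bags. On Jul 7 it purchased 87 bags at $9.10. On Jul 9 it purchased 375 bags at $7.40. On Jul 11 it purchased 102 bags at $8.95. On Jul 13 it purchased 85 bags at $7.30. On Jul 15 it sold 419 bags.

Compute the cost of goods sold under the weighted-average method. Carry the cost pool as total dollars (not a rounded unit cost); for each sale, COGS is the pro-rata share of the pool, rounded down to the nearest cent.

COGS = $5,173.87

After Jul 1: 192 on hand, pool $1,603.20 (≈ $8.3500 each)
After Jul 4: 431 on hand, pool $3,515.20 (≈ $8.1559 each)
Jul 6, sell 227: 227/431 × $3,515.20 → $1,851.39
After Jul 7: 291 on hand, pool $2,455.51 (≈ $8.4382 each)
After Jul 9: 666 on hand, pool $5,230.51 (≈ $7.8536 each)
After Jul 11: 768 on hand, pool $6,143.41 (≈ $7.9992 each)
After Jul 13: 853 on hand, pool $6,763.91 (≈ $7.9296 each)
Jul 15, sell 419: 419/853 × $6,763.91 → $3,322.48
Total COGS = $1,851.39 + $3,322.48 = $5,173.87
Ending inventory (cost pool remaining) = $3,441.43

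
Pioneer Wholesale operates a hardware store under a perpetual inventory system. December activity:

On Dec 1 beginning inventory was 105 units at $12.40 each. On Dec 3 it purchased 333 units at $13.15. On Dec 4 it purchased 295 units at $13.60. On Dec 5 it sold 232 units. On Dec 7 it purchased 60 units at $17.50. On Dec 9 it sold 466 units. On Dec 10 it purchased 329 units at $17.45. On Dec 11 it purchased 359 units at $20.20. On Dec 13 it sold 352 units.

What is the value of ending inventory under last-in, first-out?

Ending inventory = $7,060.45

Dec 5, 232 sold [LIFO — newest first]: 232 @ $13.60 = $3,155.20
Dec 9, 466 sold [LIFO — newest first]: 60 @ $17.50 + 63 @ $13.60 + 333 @ $13.15 + 10 @ $12.40 = $6,409.75
Dec 13, 352 sold [LIFO — newest first]: 352 @ $20.20 = $7,110.40
Total COGS = $3,155.20 + $6,409.75 + $7,110.40 = $16,675.35
Ending inventory: 95 @ $12.40 + 329 @ $17.45 + 7 @ $20.20 = $7,060.45
Check: goods available $23,735.80 = COGS $16,675.35 + ending $7,060.45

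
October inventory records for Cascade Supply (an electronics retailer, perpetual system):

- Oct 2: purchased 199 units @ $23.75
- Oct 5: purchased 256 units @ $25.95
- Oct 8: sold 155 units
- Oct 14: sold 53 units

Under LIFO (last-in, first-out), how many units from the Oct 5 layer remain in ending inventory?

Oct 8, 155 sold [LIFO — newest first]: 155 @ $25.95 = $4,022.25
Oct 14, 53 sold [LIFO — newest first]: 53 @ $25.95 = $1,375.35
Total COGS = $4,022.25 + $1,375.35 = $5,397.60
Ending inventory: 199 @ $23.75 + 48 @ $25.95 = $5,971.85

48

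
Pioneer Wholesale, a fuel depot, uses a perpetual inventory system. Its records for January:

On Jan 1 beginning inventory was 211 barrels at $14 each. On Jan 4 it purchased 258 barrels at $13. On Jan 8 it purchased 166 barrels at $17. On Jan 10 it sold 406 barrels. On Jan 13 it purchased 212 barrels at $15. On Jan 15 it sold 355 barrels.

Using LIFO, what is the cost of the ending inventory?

Jan 10, 406 sold [LIFO — newest first]: 166 @ $17 + 240 @ $13 = $5,942
Jan 15, 355 sold [LIFO — newest first]: 212 @ $15 + 18 @ $13 + 125 @ $14 = $5,164
Total COGS = $5,942 + $5,164 = $11,106
Ending inventory: 86 @ $14 = $1,204

Ending inventory = $1,204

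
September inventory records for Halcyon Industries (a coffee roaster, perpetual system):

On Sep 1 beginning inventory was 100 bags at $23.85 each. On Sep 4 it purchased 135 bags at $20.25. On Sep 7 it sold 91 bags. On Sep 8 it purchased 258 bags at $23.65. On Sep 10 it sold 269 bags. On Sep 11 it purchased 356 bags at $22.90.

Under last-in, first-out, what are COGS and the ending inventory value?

Sep 7, 91 sold [LIFO — newest first]: 91 @ $20.25 = $1,842.75
Sep 10, 269 sold [LIFO — newest first]: 258 @ $23.65 + 11 @ $20.25 = $6,324.45
Total COGS = $1,842.75 + $6,324.45 = $8,167.20
Ending inventory: 100 @ $23.85 + 33 @ $20.25 + 356 @ $22.90 = $11,205.65

COGS = $8,167.20; ending inventory = $11,205.65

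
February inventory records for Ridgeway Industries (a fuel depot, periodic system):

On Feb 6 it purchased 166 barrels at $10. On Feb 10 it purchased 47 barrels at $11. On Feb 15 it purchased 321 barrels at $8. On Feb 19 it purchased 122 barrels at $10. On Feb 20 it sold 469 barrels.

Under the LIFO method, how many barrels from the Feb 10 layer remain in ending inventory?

21

Feb 20, 469 sold [LIFO — newest first]: 122 @ $10 + 321 @ $8 + 26 @ $11 = $4,074
Ending inventory: 166 @ $10 + 21 @ $11 = $1,891
Check: goods available $5,965 = COGS $4,074 + ending $1,891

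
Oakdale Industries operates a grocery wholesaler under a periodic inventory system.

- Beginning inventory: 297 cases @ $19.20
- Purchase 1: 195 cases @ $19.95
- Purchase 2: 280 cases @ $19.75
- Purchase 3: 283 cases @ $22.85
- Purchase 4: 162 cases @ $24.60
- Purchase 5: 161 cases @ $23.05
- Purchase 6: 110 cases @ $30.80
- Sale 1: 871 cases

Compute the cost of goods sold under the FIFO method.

Sale 1 (871) [FIFO — oldest first]: 297 @ $19.20 + 195 @ $19.95 + 280 @ $19.75 + 99 @ $22.85 = $17,384.80
Ending inventory: 184 @ $22.85 + 162 @ $24.60 + 161 @ $23.05 + 110 @ $30.80 = $15,288.65

COGS = $17,384.80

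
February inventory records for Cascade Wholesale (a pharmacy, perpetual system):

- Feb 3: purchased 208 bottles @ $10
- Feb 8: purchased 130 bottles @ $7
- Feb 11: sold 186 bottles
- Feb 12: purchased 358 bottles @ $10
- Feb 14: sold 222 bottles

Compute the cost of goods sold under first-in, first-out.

COGS = $3,690

Feb 11, 186 sold [FIFO — oldest first]: 186 @ $10 = $1,860
Feb 14, 222 sold [FIFO — oldest first]: 22 @ $10 + 130 @ $7 + 70 @ $10 = $1,830
Total COGS = $1,860 + $1,830 = $3,690
Ending inventory: 288 @ $10 = $2,880
Check: goods available $6,570 = COGS $3,690 + ending $2,880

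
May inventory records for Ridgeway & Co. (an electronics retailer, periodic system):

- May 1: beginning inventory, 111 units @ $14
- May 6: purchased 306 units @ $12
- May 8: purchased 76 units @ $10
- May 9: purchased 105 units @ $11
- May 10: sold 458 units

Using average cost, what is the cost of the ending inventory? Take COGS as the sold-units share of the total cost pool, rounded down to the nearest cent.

Ending inventory = $1,671.81

May 10, sell 458: 458/598 × $7,141.00 → $5,469.19
Ending inventory (cost pool remaining) = $1,671.81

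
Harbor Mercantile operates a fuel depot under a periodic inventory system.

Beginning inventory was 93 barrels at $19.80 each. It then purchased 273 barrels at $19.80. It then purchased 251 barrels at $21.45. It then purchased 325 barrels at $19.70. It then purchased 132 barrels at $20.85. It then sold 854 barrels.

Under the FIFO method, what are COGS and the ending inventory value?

Sale 1 (854) [FIFO — oldest first]: 93 @ $19.80 + 273 @ $19.80 + 251 @ $21.45 + 237 @ $19.70 = $17,299.65
Ending inventory: 88 @ $19.70 + 132 @ $20.85 = $4,485.80
Check: goods available $21,785.45 = COGS $17,299.65 + ending $4,485.80

COGS = $17,299.65; ending inventory = $4,485.80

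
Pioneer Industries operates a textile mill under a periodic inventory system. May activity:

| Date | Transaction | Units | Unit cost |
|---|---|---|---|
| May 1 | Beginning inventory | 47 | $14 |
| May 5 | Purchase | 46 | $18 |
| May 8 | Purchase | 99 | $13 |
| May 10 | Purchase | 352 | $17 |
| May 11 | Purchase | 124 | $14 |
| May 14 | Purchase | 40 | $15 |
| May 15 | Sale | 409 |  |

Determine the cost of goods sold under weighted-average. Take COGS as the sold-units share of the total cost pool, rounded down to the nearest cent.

May 15, sell 409: 409/708 × $11,093.00 → $6,408.24
Ending inventory (cost pool remaining) = $4,684.76
Check: goods available $11,093.00 = COGS $6,408.24 + ending $4,684.76

COGS = $6,408.24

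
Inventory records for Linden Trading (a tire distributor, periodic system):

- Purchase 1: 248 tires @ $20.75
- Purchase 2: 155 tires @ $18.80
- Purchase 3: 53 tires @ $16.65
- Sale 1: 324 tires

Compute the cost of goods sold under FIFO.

Sale 1 (324) [FIFO — oldest first]: 248 @ $20.75 + 76 @ $18.80 = $6,574.80
Ending inventory: 79 @ $18.80 + 53 @ $16.65 = $2,367.65
Check: goods available $8,942.45 = COGS $6,574.80 + ending $2,367.65

COGS = $6,574.80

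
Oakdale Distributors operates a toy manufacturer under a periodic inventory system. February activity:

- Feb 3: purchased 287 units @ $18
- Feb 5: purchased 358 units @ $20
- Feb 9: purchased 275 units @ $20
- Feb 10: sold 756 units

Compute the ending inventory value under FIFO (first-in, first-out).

Feb 10, 756 sold [FIFO — oldest first]: 287 @ $18 + 358 @ $20 + 111 @ $20 = $14,546
Ending inventory: 164 @ $20 = $3,280
Check: goods available $17,826 = COGS $14,546 + ending $3,280

Ending inventory = $3,280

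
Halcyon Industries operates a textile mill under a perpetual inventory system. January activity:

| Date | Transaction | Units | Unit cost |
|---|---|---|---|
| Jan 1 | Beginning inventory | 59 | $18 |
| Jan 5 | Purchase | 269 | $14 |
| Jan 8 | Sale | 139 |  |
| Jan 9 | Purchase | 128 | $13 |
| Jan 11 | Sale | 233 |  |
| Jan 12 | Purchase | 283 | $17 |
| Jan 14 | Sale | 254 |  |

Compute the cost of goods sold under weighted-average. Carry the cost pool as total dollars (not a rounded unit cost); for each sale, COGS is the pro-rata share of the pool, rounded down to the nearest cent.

COGS = $9,458.93

After Jan 1: 59 on hand, pool $1,062.00 (≈ $18.0000 each)
After Jan 5: 328 on hand, pool $4,828.00 (≈ $14.7195 each)
Jan 8, sell 139: 139/328 × $4,828.00 → $2,046.01
After Jan 9: 317 on hand, pool $4,445.99 (≈ $14.0252 each)
Jan 11, sell 233: 233/317 × $4,445.99 → $3,267.87
After Jan 12: 367 on hand, pool $5,989.12 (≈ $16.3191 each)
Jan 14, sell 254: 254/367 × $5,989.12 → $4,145.05
Total COGS = $2,046.01 + $3,267.87 + $4,145.05 = $9,458.93
Ending inventory (cost pool remaining) = $1,844.07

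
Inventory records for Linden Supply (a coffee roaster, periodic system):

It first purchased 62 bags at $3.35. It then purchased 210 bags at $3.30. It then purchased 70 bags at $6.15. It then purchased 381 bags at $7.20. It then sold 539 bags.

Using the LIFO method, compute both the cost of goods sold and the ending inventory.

COGS = $3,464.10; ending inventory = $610.30

Sale 1 (539) [LIFO — newest first]: 381 @ $7.20 + 70 @ $6.15 + 88 @ $3.30 = $3,464.10
Ending inventory: 62 @ $3.35 + 122 @ $3.30 = $610.30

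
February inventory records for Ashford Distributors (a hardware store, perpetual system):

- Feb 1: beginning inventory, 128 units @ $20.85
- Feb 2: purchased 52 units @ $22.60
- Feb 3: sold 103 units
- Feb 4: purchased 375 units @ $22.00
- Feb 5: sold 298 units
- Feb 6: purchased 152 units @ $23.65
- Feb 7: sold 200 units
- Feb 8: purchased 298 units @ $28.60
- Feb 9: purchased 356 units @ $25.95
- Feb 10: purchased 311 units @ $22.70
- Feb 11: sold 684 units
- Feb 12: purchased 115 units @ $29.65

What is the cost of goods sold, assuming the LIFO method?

COGS = $30,229.45

Feb 3, 103 sold [LIFO — newest first]: 52 @ $22.60 + 51 @ $20.85 = $2,238.55
Feb 5, 298 sold [LIFO — newest first]: 298 @ $22.00 = $6,556.00
Feb 7, 200 sold [LIFO — newest first]: 152 @ $23.65 + 48 @ $22.00 = $4,650.80
Feb 11, 684 sold [LIFO — newest first]: 311 @ $22.70 + 356 @ $25.95 + 17 @ $28.60 = $16,784.10
Total COGS = $2,238.55 + $6,556.00 + $4,650.80 + $16,784.10 = $30,229.45
Ending inventory: 77 @ $20.85 + 29 @ $22.00 + 281 @ $28.60 + 115 @ $29.65 = $13,689.80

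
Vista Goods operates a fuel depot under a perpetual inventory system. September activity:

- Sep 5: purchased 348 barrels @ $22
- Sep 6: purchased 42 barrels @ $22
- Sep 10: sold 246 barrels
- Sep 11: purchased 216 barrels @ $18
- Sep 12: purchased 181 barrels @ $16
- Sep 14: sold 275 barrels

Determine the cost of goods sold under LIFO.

Sep 10, 246 sold [LIFO — newest first]: 42 @ $22 + 204 @ $22 = $5,412
Sep 14, 275 sold [LIFO — newest first]: 181 @ $16 + 94 @ $18 = $4,588
Total COGS = $5,412 + $4,588 = $10,000
Ending inventory: 144 @ $22 + 122 @ $18 = $5,364
Check: goods available $15,364 = COGS $10,000 + ending $5,364

COGS = $10,000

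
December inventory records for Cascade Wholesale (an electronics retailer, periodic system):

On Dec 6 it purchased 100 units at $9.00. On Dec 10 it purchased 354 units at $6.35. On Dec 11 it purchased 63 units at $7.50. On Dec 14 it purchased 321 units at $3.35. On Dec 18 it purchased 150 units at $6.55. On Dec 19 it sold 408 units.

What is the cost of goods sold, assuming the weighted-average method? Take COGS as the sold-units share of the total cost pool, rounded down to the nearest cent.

COGS = $2,344.86

Dec 19, sell 408: 408/988 × $5,678.25 → $2,344.86
Ending inventory (cost pool remaining) = $3,333.39
Check: goods available $5,678.25 = COGS $2,344.86 + ending $3,333.39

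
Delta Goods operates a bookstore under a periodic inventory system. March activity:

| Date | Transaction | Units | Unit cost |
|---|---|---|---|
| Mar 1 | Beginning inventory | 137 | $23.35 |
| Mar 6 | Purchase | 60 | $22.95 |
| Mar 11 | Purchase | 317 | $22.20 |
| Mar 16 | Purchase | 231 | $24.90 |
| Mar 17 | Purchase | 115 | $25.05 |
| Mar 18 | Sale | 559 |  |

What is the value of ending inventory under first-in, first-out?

Mar 18, 559 sold [FIFO — oldest first]: 137 @ $23.35 + 60 @ $22.95 + 317 @ $22.20 + 45 @ $24.90 = $12,733.85
Ending inventory: 186 @ $24.90 + 115 @ $25.05 = $7,512.15

Ending inventory = $7,512.15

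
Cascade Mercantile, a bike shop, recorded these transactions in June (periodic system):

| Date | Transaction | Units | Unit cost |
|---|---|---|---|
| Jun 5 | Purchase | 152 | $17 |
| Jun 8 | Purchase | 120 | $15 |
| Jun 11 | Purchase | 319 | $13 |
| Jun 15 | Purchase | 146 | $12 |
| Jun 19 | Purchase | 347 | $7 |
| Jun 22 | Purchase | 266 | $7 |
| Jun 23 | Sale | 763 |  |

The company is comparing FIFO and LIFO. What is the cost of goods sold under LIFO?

FIFO COGS: 152 @ $17 + 120 @ $15 + 319 @ $13 + 146 @ $12 + 26 @ $7 = $10,465
LIFO COGS: 266 @ $7 + 347 @ $7 + 146 @ $12 + 4 @ $13 = $6,095

COGS = $6,095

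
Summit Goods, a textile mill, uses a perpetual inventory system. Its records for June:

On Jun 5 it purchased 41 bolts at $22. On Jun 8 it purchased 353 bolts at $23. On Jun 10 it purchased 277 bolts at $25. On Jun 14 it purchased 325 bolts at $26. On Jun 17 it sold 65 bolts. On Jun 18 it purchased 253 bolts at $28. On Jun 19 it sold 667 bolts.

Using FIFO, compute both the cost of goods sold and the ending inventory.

Jun 17, 65 sold [FIFO — oldest first]: 41 @ $22 + 24 @ $23 = $1,454
Jun 19, 667 sold [FIFO — oldest first]: 329 @ $23 + 277 @ $25 + 61 @ $26 = $16,078
Total COGS = $1,454 + $16,078 = $17,532
Ending inventory: 264 @ $26 + 253 @ $28 = $13,948

COGS = $17,532; ending inventory = $13,948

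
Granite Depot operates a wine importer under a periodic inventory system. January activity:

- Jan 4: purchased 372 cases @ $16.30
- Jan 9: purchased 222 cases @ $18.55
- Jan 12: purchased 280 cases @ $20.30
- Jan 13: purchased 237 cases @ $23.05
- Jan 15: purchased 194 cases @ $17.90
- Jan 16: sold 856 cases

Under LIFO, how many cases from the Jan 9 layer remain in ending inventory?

Jan 16, 856 sold [LIFO — newest first]: 194 @ $17.90 + 237 @ $23.05 + 280 @ $20.30 + 145 @ $18.55 = $17,309.20
Ending inventory: 372 @ $16.30 + 77 @ $18.55 = $7,491.95

77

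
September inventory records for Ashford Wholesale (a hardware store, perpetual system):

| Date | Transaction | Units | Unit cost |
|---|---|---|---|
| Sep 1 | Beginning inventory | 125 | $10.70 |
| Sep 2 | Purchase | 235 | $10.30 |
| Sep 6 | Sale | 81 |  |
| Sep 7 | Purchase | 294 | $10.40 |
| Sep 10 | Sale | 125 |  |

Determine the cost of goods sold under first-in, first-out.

Sep 6, 81 sold [FIFO — oldest first]: 81 @ $10.70 = $866.70
Sep 10, 125 sold [FIFO — oldest first]: 44 @ $10.70 + 81 @ $10.30 = $1,305.10
Total COGS = $866.70 + $1,305.10 = $2,171.80
Ending inventory: 154 @ $10.30 + 294 @ $10.40 = $4,643.80

COGS = $2,171.80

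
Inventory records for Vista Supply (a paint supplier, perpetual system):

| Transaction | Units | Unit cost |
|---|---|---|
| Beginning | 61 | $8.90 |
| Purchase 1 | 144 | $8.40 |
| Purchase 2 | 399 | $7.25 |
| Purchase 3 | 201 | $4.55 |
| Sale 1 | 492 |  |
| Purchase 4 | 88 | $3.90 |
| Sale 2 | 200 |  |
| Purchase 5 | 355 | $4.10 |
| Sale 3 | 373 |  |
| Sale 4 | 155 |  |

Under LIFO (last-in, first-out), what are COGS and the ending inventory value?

Sale 1 (492) [LIFO — newest first]: 201 @ $4.55 + 291 @ $7.25 = $3,024.30
Sale 2 (200) [LIFO — newest first]: 88 @ $3.90 + 108 @ $7.25 + 4 @ $8.40 = $1,159.80
Sale 3 (373) [LIFO — newest first]: 355 @ $4.10 + 18 @ $8.40 = $1,606.70
Sale 4 (155) [LIFO — newest first]: 122 @ $8.40 + 33 @ $8.90 = $1,318.50
Total COGS = $3,024.30 + $1,159.80 + $1,606.70 + $1,318.50 = $7,109.30
Ending inventory: 28 @ $8.90 = $249.20

COGS = $7,109.30; ending inventory = $249.20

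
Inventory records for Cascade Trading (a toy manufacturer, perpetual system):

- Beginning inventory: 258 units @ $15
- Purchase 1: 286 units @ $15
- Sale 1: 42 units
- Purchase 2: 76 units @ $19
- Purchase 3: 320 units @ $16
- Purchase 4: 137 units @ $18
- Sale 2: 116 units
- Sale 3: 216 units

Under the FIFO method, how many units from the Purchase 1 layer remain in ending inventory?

170

Sale 1 (42) [FIFO — oldest first]: 42 @ $15 = $630
Sale 2 (116) [FIFO — oldest first]: 116 @ $15 = $1,740
Sale 3 (216) [FIFO — oldest first]: 100 @ $15 + 116 @ $15 = $3,240
Total COGS = $630 + $1,740 + $3,240 = $5,610
Ending inventory: 170 @ $15 + 76 @ $19 + 320 @ $16 + 137 @ $18 = $11,580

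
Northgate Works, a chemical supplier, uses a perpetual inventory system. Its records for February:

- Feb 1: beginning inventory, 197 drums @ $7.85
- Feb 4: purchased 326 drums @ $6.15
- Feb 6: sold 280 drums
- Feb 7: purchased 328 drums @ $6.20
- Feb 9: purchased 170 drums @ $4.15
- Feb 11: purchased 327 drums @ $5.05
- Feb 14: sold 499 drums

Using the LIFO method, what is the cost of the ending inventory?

Ending inventory = $3,850.55

Feb 6, 280 sold [LIFO — newest first]: 280 @ $6.15 = $1,722.00
Feb 14, 499 sold [LIFO — newest first]: 327 @ $5.05 + 170 @ $4.15 + 2 @ $6.20 = $2,369.25
Total COGS = $1,722.00 + $2,369.25 = $4,091.25
Ending inventory: 197 @ $7.85 + 46 @ $6.15 + 326 @ $6.20 = $3,850.55
Check: goods available $7,941.80 = COGS $4,091.25 + ending $3,850.55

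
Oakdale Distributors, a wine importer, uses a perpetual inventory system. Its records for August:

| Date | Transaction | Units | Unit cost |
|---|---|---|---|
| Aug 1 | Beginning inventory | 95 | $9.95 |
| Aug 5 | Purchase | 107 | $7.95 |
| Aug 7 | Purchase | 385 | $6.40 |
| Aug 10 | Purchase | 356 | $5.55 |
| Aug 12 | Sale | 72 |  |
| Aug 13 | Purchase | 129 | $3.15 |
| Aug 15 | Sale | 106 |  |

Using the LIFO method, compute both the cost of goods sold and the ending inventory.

Aug 12, 72 sold [LIFO — newest first]: 72 @ $5.55 = $399.60
Aug 15, 106 sold [LIFO — newest first]: 106 @ $3.15 = $333.90
Total COGS = $399.60 + $333.90 = $733.50
Ending inventory: 95 @ $9.95 + 107 @ $7.95 + 385 @ $6.40 + 284 @ $5.55 + 23 @ $3.15 = $5,908.55

COGS = $733.50; ending inventory = $5,908.55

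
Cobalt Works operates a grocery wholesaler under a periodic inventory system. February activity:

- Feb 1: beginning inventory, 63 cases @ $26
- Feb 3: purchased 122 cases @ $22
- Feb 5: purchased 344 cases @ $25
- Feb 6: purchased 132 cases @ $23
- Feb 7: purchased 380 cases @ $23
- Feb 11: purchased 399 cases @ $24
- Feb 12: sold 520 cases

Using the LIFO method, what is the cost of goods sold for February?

COGS = $12,359

Feb 12, 520 sold [LIFO — newest first]: 399 @ $24 + 121 @ $23 = $12,359
Ending inventory: 63 @ $26 + 122 @ $22 + 344 @ $25 + 132 @ $23 + 259 @ $23 = $21,915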